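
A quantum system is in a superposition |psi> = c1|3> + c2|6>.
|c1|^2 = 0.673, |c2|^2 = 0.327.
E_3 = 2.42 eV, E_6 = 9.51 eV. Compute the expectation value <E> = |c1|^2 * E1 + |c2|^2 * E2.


<E> = |c1|^2 * E1 + |c2|^2 * E2
= 0.673 * 2.42 + 0.327 * 9.51
= 1.6287 + 3.1098
= 4.7384 eV

4.7384


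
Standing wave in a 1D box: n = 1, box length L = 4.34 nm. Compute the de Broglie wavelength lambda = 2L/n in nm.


lambda = 2L / n
= 2 * 4.34 / 1
= 8.68 / 1
= 8.68 nm

8.68


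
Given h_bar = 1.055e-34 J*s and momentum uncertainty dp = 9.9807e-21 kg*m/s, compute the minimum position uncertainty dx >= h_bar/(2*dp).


dx = h_bar / (2 * dp)
= 1.055e-34 / (2 * 9.9807e-21)
= 1.055e-34 / 1.9961e-20
= 5.2852e-15 m

5.2852e-15


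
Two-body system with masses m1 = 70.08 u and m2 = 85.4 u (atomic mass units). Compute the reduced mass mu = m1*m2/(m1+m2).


mu = m1 * m2 / (m1 + m2)
= 70.08 * 85.4 / (70.08 + 85.4)
= 5984.832 / 155.48
= 38.4926 u

38.4926


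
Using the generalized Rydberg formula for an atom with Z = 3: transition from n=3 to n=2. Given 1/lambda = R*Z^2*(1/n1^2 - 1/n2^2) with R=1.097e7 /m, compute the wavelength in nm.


1/lambda = R * Z^2 * (1/n1^2 - 1/n2^2)
= 1.097e7 * 3^2 * (1/2^2 - 1/3^2)
= 1.097e7 * 9 * (0.25 - 0.111111)
= 1.3712e+07 /m
lambda = 1 / 1.3712e+07
= 72.9262 nm

72.9262


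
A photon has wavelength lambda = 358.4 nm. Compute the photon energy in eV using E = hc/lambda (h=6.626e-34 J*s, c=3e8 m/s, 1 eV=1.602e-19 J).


E = hc / lambda
= (6.626e-34)(3e8) / (358.4e-9)
= 1.9878e-25 / 3.5840e-07
= 5.5463e-19 J
Converting to eV: 5.5463e-19 / 1.602e-19
= 3.4621 eV

3.4621


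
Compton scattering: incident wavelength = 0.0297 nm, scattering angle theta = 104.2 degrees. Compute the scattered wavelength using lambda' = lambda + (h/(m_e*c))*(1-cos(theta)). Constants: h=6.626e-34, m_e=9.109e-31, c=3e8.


Compton wavelength: h/(m_e*c) = 2.4247e-12 m
d_lambda = 2.4247e-12 * (1 - cos(104.2 deg))
= 2.4247e-12 * 1.245307
= 3.0195e-12 m = 0.00302 nm
lambda' = 0.0297 + 0.00302
= 0.03272 nm

0.03272


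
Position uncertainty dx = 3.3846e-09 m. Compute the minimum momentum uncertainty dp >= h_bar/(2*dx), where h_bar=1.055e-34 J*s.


dp = h_bar / (2 * dx)
= 1.055e-34 / (2 * 3.3846e-09)
= 1.055e-34 / 6.7692e-09
= 1.5585e-26 kg*m/s

1.5585e-26


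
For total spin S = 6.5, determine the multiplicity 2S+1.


Spin multiplicity = 2S + 1
= 2 * 6.5 + 1
= 13.0 + 1
= 14

14


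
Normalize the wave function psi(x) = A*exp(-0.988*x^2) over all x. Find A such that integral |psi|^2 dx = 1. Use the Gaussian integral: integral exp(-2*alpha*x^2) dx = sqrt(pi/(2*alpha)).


integral |psi|^2 dx = A^2 * sqrt(pi/(2*alpha)) = 1
A^2 = sqrt(2*alpha/pi)
= sqrt(2 * 0.988 / pi)
= 0.793083
A = sqrt(0.793083)
= 0.8906

0.8906


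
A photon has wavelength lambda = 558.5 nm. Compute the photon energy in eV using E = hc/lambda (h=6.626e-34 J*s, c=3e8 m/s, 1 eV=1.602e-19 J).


E = hc / lambda
= (6.626e-34)(3e8) / (558.5e-9)
= 1.9878e-25 / 5.5850e-07
= 3.5592e-19 J
Converting to eV: 3.5592e-19 / 1.602e-19
= 2.2217 eV

2.2217


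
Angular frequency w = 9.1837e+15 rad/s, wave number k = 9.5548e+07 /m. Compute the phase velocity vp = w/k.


vp = w / k
= 9.1837e+15 / 9.5548e+07
= 9.6116e+07 m/s

9.6116e+07


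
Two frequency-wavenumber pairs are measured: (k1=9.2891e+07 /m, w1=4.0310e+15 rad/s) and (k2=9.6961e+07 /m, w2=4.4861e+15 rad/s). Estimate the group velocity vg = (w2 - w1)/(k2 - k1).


vg = (w2 - w1) / (k2 - k1)
= (4.4861e+15 - 4.0310e+15) / (9.6961e+07 - 9.2891e+07)
= 4.5510e+14 / 4.0700e+06
= 1.1182e+08 m/s

1.1182e+08


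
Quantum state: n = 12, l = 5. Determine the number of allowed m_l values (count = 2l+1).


m_l ranges from -l to +l in integer steps
So m_l goes from -5 to +5
Count = 2l + 1 = 2*5 + 1
= 11

11


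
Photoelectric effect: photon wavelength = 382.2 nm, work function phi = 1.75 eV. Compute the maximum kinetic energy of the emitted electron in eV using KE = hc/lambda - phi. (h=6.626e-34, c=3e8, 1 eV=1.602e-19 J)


E_photon = hc / lambda
= (6.626e-34)(3e8) / (382.2e-9)
= 5.2009e-19 J
= 3.2465 eV
KE = E_photon - phi
= 3.2465 - 1.75
= 1.4965 eV

1.4965


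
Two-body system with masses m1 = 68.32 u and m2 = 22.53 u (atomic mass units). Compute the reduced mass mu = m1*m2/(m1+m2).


mu = m1 * m2 / (m1 + m2)
= 68.32 * 22.53 / (68.32 + 22.53)
= 1539.2496 / 90.85
= 16.9428 u

16.9428


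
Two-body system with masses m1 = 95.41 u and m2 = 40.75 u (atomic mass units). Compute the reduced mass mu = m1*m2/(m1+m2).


mu = m1 * m2 / (m1 + m2)
= 95.41 * 40.75 / (95.41 + 40.75)
= 3887.9575 / 136.16
= 28.5543 u

28.5543


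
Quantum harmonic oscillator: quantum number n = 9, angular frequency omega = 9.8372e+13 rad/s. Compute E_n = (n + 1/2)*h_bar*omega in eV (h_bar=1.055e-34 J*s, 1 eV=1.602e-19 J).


E = (n + 1/2) * h_bar * omega
= (9 + 0.5) * 1.055e-34 * 9.8372e+13
= 9.5 * 1.0378e-20
= 9.8593e-20 J
= 0.6154 eV

0.6154


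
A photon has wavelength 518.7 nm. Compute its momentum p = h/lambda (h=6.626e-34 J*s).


p = h / lambda
= 6.626e-34 / (518.7e-9)
= 6.626e-34 / 5.1870e-07
= 1.2774e-27 kg*m/s

1.2774e-27


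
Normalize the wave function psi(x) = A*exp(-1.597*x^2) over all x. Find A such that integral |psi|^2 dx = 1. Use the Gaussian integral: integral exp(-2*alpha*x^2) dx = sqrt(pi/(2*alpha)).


integral |psi|^2 dx = A^2 * sqrt(pi/(2*alpha)) = 1
A^2 = sqrt(2*alpha/pi)
= sqrt(2 * 1.597 / pi)
= 1.008306
A = sqrt(1.008306)
= 1.0041

1.0041


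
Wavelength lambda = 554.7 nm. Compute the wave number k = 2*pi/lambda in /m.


k = 2 * pi / lambda
= 6.2832 / (554.7e-9)
= 6.2832 / 5.5470e-07
= 1.1327e+07 /m

1.1327e+07


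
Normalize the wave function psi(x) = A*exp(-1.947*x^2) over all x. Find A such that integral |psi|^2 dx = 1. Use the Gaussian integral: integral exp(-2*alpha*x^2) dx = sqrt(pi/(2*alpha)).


integral |psi|^2 dx = A^2 * sqrt(pi/(2*alpha)) = 1
A^2 = sqrt(2*alpha/pi)
= sqrt(2 * 1.947 / pi)
= 1.113328
A = sqrt(1.113328)
= 1.0551

1.0551


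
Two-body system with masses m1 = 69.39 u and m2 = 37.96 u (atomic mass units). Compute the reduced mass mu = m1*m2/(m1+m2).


mu = m1 * m2 / (m1 + m2)
= 69.39 * 37.96 / (69.39 + 37.96)
= 2634.0444 / 107.35
= 24.537 u

24.537


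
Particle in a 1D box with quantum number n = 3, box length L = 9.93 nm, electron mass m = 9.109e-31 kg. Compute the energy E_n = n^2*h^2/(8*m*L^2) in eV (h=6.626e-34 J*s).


E = n^2 * h^2 / (8 * m * L^2)
= 3^2 * (6.626e-34)^2 / (8 * 9.109e-31 * (9.93e-9)^2)
= 9 * 4.3904e-67 / (8 * 9.109e-31 * 9.8605e-17)
= 5.4990e-21 J
= 0.0343 eV

0.0343


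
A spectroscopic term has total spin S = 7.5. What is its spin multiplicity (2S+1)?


Spin multiplicity = 2S + 1
= 2 * 7.5 + 1
= 15.0 + 1
= 16

16


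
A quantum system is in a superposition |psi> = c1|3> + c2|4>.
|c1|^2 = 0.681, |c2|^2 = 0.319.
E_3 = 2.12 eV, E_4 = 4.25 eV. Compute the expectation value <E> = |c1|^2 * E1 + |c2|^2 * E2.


<E> = |c1|^2 * E1 + |c2|^2 * E2
= 0.681 * 2.12 + 0.319 * 4.25
= 1.4437 + 1.3558
= 2.7995 eV

2.7995


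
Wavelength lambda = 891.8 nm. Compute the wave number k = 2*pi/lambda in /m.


k = 2 * pi / lambda
= 6.2832 / (891.8e-9)
= 6.2832 / 8.9180e-07
= 7.0455e+06 /m

7.0455e+06


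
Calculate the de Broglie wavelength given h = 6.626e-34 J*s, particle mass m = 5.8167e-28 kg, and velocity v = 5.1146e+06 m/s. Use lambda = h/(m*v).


lambda = h / (m * v)
= 6.626e-34 / (5.8167e-28 * 5.1146e+06)
= 6.626e-34 / 2.9750e-21
= 2.2272e-13 m

2.2272e-13


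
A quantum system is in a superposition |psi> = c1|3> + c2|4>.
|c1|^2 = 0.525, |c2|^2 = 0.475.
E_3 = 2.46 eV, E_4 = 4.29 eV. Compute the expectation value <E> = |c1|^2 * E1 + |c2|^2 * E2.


<E> = |c1|^2 * E1 + |c2|^2 * E2
= 0.525 * 2.46 + 0.475 * 4.29
= 1.2915 + 2.0377
= 3.3293 eV

3.3293


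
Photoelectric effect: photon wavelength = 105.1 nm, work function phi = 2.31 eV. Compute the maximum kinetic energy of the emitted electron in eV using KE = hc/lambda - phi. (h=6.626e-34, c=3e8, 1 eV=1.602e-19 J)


E_photon = hc / lambda
= (6.626e-34)(3e8) / (105.1e-9)
= 1.8913e-18 J
= 11.8061 eV
KE = E_photon - phi
= 11.8061 - 2.31
= 9.4961 eV

9.4961


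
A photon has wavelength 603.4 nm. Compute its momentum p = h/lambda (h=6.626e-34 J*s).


p = h / lambda
= 6.626e-34 / (603.4e-9)
= 6.626e-34 / 6.0340e-07
= 1.0981e-27 kg*m/s

1.0981e-27


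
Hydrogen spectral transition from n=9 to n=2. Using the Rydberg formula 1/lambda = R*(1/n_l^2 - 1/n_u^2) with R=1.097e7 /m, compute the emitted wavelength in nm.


1/lambda = R * (1/n_l^2 - 1/n_u^2)
= 1.097e7 * (1/2^2 - 1/9^2)
= 1.097e7 * (0.25 - 0.012346)
= 1.097e7 * 0.237654
= 2.6071e+06 /m
lambda = 1 / 2.6071e+06 = 383.5727 nm

383.5727


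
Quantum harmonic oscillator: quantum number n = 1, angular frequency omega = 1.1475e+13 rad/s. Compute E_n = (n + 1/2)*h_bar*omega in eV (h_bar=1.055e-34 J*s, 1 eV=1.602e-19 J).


E = (n + 1/2) * h_bar * omega
= (1 + 0.5) * 1.055e-34 * 1.1475e+13
= 1.5 * 1.2106e-21
= 1.8159e-21 J
= 0.0113 eV

0.0113


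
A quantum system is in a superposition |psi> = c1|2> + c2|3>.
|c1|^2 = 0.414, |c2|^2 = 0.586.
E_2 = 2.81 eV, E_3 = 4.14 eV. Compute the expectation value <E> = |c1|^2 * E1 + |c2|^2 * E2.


<E> = |c1|^2 * E1 + |c2|^2 * E2
= 0.414 * 2.81 + 0.586 * 4.14
= 1.1633 + 2.426
= 3.5894 eV

3.5894


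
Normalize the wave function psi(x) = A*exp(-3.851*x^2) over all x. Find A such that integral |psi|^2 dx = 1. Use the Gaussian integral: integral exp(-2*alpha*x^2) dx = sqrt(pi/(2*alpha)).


integral |psi|^2 dx = A^2 * sqrt(pi/(2*alpha)) = 1
A^2 = sqrt(2*alpha/pi)
= sqrt(2 * 3.851 / pi)
= 1.565766
A = sqrt(1.565766)
= 1.2513

1.2513


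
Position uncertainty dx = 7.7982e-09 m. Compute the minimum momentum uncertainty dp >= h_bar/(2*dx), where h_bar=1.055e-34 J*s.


dp = h_bar / (2 * dx)
= 1.055e-34 / (2 * 7.7982e-09)
= 1.055e-34 / 1.5596e-08
= 6.7644e-27 kg*m/s

6.7644e-27


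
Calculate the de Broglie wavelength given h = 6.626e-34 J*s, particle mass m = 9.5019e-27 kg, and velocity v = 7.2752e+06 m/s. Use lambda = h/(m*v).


lambda = h / (m * v)
= 6.626e-34 / (9.5019e-27 * 7.2752e+06)
= 6.626e-34 / 6.9128e-20
= 9.5851e-15 m

9.5851e-15


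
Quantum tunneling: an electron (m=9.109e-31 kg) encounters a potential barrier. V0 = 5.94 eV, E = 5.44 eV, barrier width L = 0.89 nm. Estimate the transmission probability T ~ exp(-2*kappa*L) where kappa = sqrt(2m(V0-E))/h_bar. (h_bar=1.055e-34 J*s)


V0 - E = 0.5 eV = 8.0100e-20 J
kappa = sqrt(2 * m * (V0-E)) / h_bar
= sqrt(2 * 9.109e-31 * 8.0100e-20) / 1.055e-34
= 3.6209e+09 /m
2*kappa*L = 2 * 3.6209e+09 * 0.89e-9
= 6.4452
T = exp(-6.4452) = 1.588180e-03

1.588180e-03


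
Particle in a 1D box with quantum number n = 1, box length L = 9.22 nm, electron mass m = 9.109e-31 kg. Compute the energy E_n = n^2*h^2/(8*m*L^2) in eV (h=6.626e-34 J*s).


E = n^2 * h^2 / (8 * m * L^2)
= 1^2 * (6.626e-34)^2 / (8 * 9.109e-31 * (9.22e-9)^2)
= 1 * 4.3904e-67 / (8 * 9.109e-31 * 8.5008e-17)
= 7.0873e-22 J
= 0.0044 eV

0.0044


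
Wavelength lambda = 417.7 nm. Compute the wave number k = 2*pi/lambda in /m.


k = 2 * pi / lambda
= 6.2832 / (417.7e-9)
= 6.2832 / 4.1770e-07
= 1.5042e+07 /m

1.5042e+07


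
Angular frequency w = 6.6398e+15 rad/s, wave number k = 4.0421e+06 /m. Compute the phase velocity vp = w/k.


vp = w / k
= 6.6398e+15 / 4.0421e+06
= 1.6427e+09 m/s

1.6427e+09


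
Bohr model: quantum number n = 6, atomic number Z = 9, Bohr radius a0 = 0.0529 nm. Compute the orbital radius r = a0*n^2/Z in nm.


r = a0 * n^2 / Z
= 0.0529 * 6^2 / 9
= 0.0529 * 36 / 9
= 0.2116 nm

0.2116


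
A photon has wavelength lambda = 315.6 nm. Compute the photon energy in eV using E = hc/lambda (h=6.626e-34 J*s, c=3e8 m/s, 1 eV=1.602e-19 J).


E = hc / lambda
= (6.626e-34)(3e8) / (315.6e-9)
= 1.9878e-25 / 3.1560e-07
= 6.2985e-19 J
Converting to eV: 6.2985e-19 / 1.602e-19
= 3.9316 eV

3.9316


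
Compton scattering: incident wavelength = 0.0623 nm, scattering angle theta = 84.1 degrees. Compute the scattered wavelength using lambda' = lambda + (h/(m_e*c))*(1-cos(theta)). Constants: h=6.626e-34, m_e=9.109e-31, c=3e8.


Compton wavelength: h/(m_e*c) = 2.4247e-12 m
d_lambda = 2.4247e-12 * (1 - cos(84.1 deg))
= 2.4247e-12 * 0.897207
= 2.1755e-12 m = 0.002175 nm
lambda' = 0.0623 + 0.002175
= 0.064475 nm

0.064475


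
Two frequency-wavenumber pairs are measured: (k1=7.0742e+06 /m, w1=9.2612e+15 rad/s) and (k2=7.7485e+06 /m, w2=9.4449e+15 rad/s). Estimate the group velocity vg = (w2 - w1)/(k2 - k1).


vg = (w2 - w1) / (k2 - k1)
= (9.4449e+15 - 9.2612e+15) / (7.7485e+06 - 7.0742e+06)
= 1.8370e+14 / 6.7430e+05
= 2.7243e+08 m/s

2.7243e+08


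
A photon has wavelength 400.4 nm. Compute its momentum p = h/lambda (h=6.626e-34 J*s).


p = h / lambda
= 6.626e-34 / (400.4e-9)
= 6.626e-34 / 4.0040e-07
= 1.6548e-27 kg*m/s

1.6548e-27


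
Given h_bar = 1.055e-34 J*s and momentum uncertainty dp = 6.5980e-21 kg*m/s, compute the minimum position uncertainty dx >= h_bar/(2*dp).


dx = h_bar / (2 * dp)
= 1.055e-34 / (2 * 6.5980e-21)
= 1.055e-34 / 1.3196e-20
= 7.9948e-15 m

7.9948e-15


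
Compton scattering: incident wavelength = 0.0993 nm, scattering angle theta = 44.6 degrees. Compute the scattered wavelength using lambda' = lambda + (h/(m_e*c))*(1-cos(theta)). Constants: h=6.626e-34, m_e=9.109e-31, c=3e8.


Compton wavelength: h/(m_e*c) = 2.4247e-12 m
d_lambda = 2.4247e-12 * (1 - cos(44.6 deg))
= 2.4247e-12 * 0.287974
= 6.9825e-13 m = 0.000698 nm
lambda' = 0.0993 + 0.000698
= 0.099998 nm

0.099998


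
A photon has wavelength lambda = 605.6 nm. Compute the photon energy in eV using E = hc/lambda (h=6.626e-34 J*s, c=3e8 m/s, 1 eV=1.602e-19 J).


E = hc / lambda
= (6.626e-34)(3e8) / (605.6e-9)
= 1.9878e-25 / 6.0560e-07
= 3.2824e-19 J
Converting to eV: 3.2824e-19 / 1.602e-19
= 2.0489 eV

2.0489


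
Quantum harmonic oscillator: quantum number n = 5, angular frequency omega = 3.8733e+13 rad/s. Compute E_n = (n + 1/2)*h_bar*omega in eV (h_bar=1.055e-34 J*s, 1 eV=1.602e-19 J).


E = (n + 1/2) * h_bar * omega
= (5 + 0.5) * 1.055e-34 * 3.8733e+13
= 5.5 * 4.0863e-21
= 2.2475e-20 J
= 0.1403 eV

0.1403


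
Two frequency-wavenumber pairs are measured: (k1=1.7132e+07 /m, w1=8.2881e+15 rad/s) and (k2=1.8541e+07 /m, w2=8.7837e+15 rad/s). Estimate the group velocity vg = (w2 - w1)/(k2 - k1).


vg = (w2 - w1) / (k2 - k1)
= (8.7837e+15 - 8.2881e+15) / (1.8541e+07 - 1.7132e+07)
= 4.9560e+14 / 1.4090e+06
= 3.5174e+08 m/s

3.5174e+08


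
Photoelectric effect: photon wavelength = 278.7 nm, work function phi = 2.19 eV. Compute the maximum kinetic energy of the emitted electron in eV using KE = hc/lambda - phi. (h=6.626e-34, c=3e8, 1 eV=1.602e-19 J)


E_photon = hc / lambda
= (6.626e-34)(3e8) / (278.7e-9)
= 7.1324e-19 J
= 4.4522 eV
KE = E_photon - phi
= 4.4522 - 2.19
= 2.2622 eV

2.2622


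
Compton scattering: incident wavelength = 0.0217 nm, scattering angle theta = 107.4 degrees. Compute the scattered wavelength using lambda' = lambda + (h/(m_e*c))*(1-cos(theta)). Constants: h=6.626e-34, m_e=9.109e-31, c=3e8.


Compton wavelength: h/(m_e*c) = 2.4247e-12 m
d_lambda = 2.4247e-12 * (1 - cos(107.4 deg))
= 2.4247e-12 * 1.299041
= 3.1498e-12 m = 0.00315 nm
lambda' = 0.0217 + 0.00315
= 0.02485 nm

0.02485


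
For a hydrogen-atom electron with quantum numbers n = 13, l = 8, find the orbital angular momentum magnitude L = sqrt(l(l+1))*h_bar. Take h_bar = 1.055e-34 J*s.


L = sqrt(l*(l+1)) * h_bar
= sqrt(8 * 9) * 1.055e-34
= sqrt(72) * 1.055e-34
= 8.4853 * 1.055e-34
= 8.9520e-34 J*s

8.9520e-34


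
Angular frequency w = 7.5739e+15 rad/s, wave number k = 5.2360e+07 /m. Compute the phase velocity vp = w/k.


vp = w / k
= 7.5739e+15 / 5.2360e+07
= 1.4465e+08 m/s

1.4465e+08


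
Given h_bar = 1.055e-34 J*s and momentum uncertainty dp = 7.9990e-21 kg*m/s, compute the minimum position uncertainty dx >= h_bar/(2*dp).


dx = h_bar / (2 * dp)
= 1.055e-34 / (2 * 7.9990e-21)
= 1.055e-34 / 1.5998e-20
= 6.5946e-15 m

6.5946e-15


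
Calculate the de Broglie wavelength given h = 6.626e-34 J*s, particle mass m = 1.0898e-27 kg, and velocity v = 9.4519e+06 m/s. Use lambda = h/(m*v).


lambda = h / (m * v)
= 6.626e-34 / (1.0898e-27 * 9.4519e+06)
= 6.626e-34 / 1.0301e-20
= 6.4326e-14 m

6.4326e-14


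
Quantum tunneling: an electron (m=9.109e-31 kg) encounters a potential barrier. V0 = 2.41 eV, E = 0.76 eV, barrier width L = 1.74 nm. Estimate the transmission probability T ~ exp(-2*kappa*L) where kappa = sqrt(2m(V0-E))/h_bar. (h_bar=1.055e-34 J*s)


V0 - E = 1.65 eV = 2.6433e-19 J
kappa = sqrt(2 * m * (V0-E)) / h_bar
= sqrt(2 * 9.109e-31 * 2.6433e-19) / 1.055e-34
= 6.5777e+09 /m
2*kappa*L = 2 * 6.5777e+09 * 1.74e-9
= 22.8902
T = exp(-22.8902) = 1.145235e-10

1.145235e-10


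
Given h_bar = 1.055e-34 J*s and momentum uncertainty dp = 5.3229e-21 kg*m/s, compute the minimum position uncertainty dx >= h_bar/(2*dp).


dx = h_bar / (2 * dp)
= 1.055e-34 / (2 * 5.3229e-21)
= 1.055e-34 / 1.0646e-20
= 9.9100e-15 m

9.9100e-15


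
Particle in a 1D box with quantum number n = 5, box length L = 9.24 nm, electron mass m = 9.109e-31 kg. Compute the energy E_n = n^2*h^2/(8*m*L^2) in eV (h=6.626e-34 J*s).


E = n^2 * h^2 / (8 * m * L^2)
= 5^2 * (6.626e-34)^2 / (8 * 9.109e-31 * (9.24e-9)^2)
= 25 * 4.3904e-67 / (8 * 9.109e-31 * 8.5378e-17)
= 1.7642e-20 J
= 0.1101 eV

0.1101


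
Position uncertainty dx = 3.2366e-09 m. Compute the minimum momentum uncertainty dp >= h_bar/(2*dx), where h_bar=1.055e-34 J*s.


dp = h_bar / (2 * dx)
= 1.055e-34 / (2 * 3.2366e-09)
= 1.055e-34 / 6.4732e-09
= 1.6298e-26 kg*m/s

1.6298e-26


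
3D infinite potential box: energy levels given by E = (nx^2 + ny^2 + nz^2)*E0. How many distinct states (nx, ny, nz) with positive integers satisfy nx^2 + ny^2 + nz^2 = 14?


Enumerate all (nx, ny, nz) with nx^2 + ny^2 + nz^2 = 14:
(1,2,3)
(1,3,2)
(2,1,3)
(2,3,1)
(3,1,2)
(3,2,1)
Total degeneracy = 6

6


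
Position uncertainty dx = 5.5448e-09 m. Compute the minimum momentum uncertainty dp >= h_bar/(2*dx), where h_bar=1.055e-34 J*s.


dp = h_bar / (2 * dx)
= 1.055e-34 / (2 * 5.5448e-09)
= 1.055e-34 / 1.1090e-08
= 9.5134e-27 kg*m/s

9.5134e-27


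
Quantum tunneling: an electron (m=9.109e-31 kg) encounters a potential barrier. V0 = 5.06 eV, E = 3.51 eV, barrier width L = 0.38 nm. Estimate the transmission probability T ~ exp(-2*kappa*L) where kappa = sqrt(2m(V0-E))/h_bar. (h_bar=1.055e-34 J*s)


V0 - E = 1.55 eV = 2.4831e-19 J
kappa = sqrt(2 * m * (V0-E)) / h_bar
= sqrt(2 * 9.109e-31 * 2.4831e-19) / 1.055e-34
= 6.3752e+09 /m
2*kappa*L = 2 * 6.3752e+09 * 0.38e-9
= 4.8452
T = exp(-4.8452) = 7.866318e-03

7.866318e-03


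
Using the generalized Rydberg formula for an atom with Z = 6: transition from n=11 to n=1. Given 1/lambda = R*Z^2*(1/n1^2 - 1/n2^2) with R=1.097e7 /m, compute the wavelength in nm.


1/lambda = R * Z^2 * (1/n1^2 - 1/n2^2)
= 1.097e7 * 6^2 * (1/1^2 - 1/11^2)
= 1.097e7 * 36 * (1.0 - 0.008264)
= 3.9166e+08 /m
lambda = 1 / 3.9166e+08
= 2.5533 nm

2.5533


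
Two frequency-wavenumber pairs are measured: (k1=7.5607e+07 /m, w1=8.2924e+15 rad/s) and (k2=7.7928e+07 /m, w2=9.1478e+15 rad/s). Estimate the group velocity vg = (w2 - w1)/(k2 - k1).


vg = (w2 - w1) / (k2 - k1)
= (9.1478e+15 - 8.2924e+15) / (7.7928e+07 - 7.5607e+07)
= 8.5540e+14 / 2.3210e+06
= 3.6855e+08 m/s

3.6855e+08


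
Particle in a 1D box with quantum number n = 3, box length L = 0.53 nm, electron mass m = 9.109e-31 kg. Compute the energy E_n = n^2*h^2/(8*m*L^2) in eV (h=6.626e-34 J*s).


E = n^2 * h^2 / (8 * m * L^2)
= 3^2 * (6.626e-34)^2 / (8 * 9.109e-31 * (0.53e-9)^2)
= 9 * 4.3904e-67 / (8 * 9.109e-31 * 2.8090e-19)
= 1.9303e-18 J
= 12.0495 eV

12.0495


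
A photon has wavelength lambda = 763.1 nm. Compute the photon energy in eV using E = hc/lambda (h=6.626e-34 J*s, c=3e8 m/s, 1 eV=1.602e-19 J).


E = hc / lambda
= (6.626e-34)(3e8) / (763.1e-9)
= 1.9878e-25 / 7.6310e-07
= 2.6049e-19 J
Converting to eV: 2.6049e-19 / 1.602e-19
= 1.626 eV

1.626


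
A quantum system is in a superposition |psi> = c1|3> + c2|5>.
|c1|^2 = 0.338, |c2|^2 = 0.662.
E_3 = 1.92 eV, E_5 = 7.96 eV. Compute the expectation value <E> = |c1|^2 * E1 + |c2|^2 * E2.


<E> = |c1|^2 * E1 + |c2|^2 * E2
= 0.338 * 1.92 + 0.662 * 7.96
= 0.649 + 5.2695
= 5.9185 eV

5.9185


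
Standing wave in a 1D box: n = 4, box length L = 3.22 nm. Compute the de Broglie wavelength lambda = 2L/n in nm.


lambda = 2L / n
= 2 * 3.22 / 4
= 6.44 / 4
= 1.61 nm

1.61


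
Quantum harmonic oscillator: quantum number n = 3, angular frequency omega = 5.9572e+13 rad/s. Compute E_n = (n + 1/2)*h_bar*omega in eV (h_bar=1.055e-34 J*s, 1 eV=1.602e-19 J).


E = (n + 1/2) * h_bar * omega
= (3 + 0.5) * 1.055e-34 * 5.9572e+13
= 3.5 * 6.2848e-21
= 2.1997e-20 J
= 0.1373 eV

0.1373


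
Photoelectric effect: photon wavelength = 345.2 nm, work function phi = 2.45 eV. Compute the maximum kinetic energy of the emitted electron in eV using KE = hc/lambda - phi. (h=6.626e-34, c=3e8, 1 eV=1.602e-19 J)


E_photon = hc / lambda
= (6.626e-34)(3e8) / (345.2e-9)
= 5.7584e-19 J
= 3.5945 eV
KE = E_photon - phi
= 3.5945 - 2.45
= 1.1445 eV

1.1445


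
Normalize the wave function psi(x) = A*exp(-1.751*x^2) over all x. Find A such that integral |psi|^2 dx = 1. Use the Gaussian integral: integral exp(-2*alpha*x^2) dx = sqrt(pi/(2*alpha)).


integral |psi|^2 dx = A^2 * sqrt(pi/(2*alpha)) = 1
A^2 = sqrt(2*alpha/pi)
= sqrt(2 * 1.751 / pi)
= 1.055804
A = sqrt(1.055804)
= 1.0275

1.0275


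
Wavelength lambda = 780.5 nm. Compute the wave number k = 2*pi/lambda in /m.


k = 2 * pi / lambda
= 6.2832 / (780.5e-9)
= 6.2832 / 7.8050e-07
= 8.0502e+06 /m

8.0502e+06


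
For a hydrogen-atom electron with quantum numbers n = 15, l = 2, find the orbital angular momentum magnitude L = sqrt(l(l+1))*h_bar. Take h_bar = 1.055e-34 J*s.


L = sqrt(l*(l+1)) * h_bar
= sqrt(2 * 3) * 1.055e-34
= sqrt(6) * 1.055e-34
= 2.4495 * 1.055e-34
= 2.5842e-34 J*s

2.5842e-34


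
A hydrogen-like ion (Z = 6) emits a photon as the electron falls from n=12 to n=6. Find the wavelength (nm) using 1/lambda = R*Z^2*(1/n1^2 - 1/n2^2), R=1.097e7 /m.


1/lambda = R * Z^2 * (1/n1^2 - 1/n2^2)
= 1.097e7 * 6^2 * (1/6^2 - 1/12^2)
= 1.097e7 * 36 * (0.027778 - 0.006944)
= 8.2275e+06 /m
lambda = 1 / 8.2275e+06
= 121.5436 nm

121.5436


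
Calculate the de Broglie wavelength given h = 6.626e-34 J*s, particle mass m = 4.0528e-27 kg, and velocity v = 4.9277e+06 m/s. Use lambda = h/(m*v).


lambda = h / (m * v)
= 6.626e-34 / (4.0528e-27 * 4.9277e+06)
= 6.626e-34 / 1.9971e-20
= 3.3178e-14 m

3.3178e-14


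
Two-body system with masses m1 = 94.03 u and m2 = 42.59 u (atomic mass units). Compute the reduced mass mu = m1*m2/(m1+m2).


mu = m1 * m2 / (m1 + m2)
= 94.03 * 42.59 / (94.03 + 42.59)
= 4004.7377 / 136.62
= 29.313 u

29.313


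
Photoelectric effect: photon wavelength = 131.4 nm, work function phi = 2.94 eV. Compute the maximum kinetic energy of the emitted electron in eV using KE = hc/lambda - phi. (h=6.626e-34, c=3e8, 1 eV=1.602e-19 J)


E_photon = hc / lambda
= (6.626e-34)(3e8) / (131.4e-9)
= 1.5128e-18 J
= 9.4431 eV
KE = E_photon - phi
= 9.4431 - 2.94
= 6.5031 eV

6.5031


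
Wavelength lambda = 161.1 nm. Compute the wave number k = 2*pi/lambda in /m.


k = 2 * pi / lambda
= 6.2832 / (161.1e-9)
= 6.2832 / 1.6110e-07
= 3.9002e+07 /m

3.9002e+07


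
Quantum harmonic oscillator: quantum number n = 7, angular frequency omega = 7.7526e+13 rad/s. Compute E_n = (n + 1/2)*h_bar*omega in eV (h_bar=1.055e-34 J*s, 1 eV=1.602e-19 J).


E = (n + 1/2) * h_bar * omega
= (7 + 0.5) * 1.055e-34 * 7.7526e+13
= 7.5 * 8.1790e-21
= 6.1342e-20 J
= 0.3829 eV

0.3829


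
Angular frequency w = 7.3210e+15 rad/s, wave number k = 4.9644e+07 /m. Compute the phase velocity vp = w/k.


vp = w / k
= 7.3210e+15 / 4.9644e+07
= 1.4747e+08 m/s

1.4747e+08


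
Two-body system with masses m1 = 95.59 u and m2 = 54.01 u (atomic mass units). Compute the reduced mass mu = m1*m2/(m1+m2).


mu = m1 * m2 / (m1 + m2)
= 95.59 * 54.01 / (95.59 + 54.01)
= 5162.8159 / 149.6
= 34.5108 u

34.5108


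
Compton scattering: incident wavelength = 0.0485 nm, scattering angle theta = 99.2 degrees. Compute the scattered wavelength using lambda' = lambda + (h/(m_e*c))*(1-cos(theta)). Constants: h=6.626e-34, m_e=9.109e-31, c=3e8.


Compton wavelength: h/(m_e*c) = 2.4247e-12 m
d_lambda = 2.4247e-12 * (1 - cos(99.2 deg))
= 2.4247e-12 * 1.159881
= 2.8124e-12 m = 0.002812 nm
lambda' = 0.0485 + 0.002812
= 0.051312 nm

0.051312


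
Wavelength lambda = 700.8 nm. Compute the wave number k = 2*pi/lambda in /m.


k = 2 * pi / lambda
= 6.2832 / (700.8e-9)
= 6.2832 / 7.0080e-07
= 8.9657e+06 /m

8.9657e+06


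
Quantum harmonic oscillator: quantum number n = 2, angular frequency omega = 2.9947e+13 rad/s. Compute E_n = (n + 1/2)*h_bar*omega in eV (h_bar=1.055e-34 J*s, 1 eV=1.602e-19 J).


E = (n + 1/2) * h_bar * omega
= (2 + 0.5) * 1.055e-34 * 2.9947e+13
= 2.5 * 3.1594e-21
= 7.8985e-21 J
= 0.0493 eV

0.0493


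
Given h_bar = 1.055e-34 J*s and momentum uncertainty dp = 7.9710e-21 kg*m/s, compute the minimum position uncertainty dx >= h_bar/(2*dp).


dx = h_bar / (2 * dp)
= 1.055e-34 / (2 * 7.9710e-21)
= 1.055e-34 / 1.5942e-20
= 6.6177e-15 m

6.6177e-15


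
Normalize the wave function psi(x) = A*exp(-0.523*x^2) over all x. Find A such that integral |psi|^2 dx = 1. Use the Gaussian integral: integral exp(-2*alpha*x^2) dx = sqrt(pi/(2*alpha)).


integral |psi|^2 dx = A^2 * sqrt(pi/(2*alpha)) = 1
A^2 = sqrt(2*alpha/pi)
= sqrt(2 * 0.523 / pi)
= 0.57702
A = sqrt(0.57702)
= 0.7596

0.7596


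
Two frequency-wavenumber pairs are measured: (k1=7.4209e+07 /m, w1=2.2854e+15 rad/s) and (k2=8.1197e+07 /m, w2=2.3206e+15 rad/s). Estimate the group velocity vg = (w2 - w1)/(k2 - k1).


vg = (w2 - w1) / (k2 - k1)
= (2.3206e+15 - 2.2854e+15) / (8.1197e+07 - 7.4209e+07)
= 3.5200e+13 / 6.9880e+06
= 5.0372e+06 m/s

5.0372e+06


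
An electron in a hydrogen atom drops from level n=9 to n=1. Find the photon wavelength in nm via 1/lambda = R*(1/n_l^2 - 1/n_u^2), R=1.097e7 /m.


1/lambda = R * (1/n_l^2 - 1/n_u^2)
= 1.097e7 * (1/1^2 - 1/9^2)
= 1.097e7 * (1.0 - 0.012346)
= 1.097e7 * 0.987654
= 1.0835e+07 /m
lambda = 1 / 1.0835e+07 = 92.2972 nm

92.2972


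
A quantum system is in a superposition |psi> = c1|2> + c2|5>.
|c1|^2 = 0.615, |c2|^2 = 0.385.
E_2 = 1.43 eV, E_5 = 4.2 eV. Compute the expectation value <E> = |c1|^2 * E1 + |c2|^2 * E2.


<E> = |c1|^2 * E1 + |c2|^2 * E2
= 0.615 * 1.43 + 0.385 * 4.2
= 0.8794 + 1.617
= 2.4965 eV

2.4965


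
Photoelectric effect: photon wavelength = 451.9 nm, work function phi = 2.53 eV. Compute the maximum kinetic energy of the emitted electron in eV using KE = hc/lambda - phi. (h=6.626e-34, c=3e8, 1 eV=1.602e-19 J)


E_photon = hc / lambda
= (6.626e-34)(3e8) / (451.9e-9)
= 4.3988e-19 J
= 2.7458 eV
KE = E_photon - phi
= 2.7458 - 2.53
= 0.2158 eV

0.2158


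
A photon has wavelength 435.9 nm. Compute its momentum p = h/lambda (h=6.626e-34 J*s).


p = h / lambda
= 6.626e-34 / (435.9e-9)
= 6.626e-34 / 4.3590e-07
= 1.5201e-27 kg*m/s

1.5201e-27


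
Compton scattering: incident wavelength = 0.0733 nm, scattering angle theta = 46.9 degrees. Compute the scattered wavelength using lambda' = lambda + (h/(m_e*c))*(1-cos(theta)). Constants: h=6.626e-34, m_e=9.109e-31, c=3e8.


Compton wavelength: h/(m_e*c) = 2.4247e-12 m
d_lambda = 2.4247e-12 * (1 - cos(46.9 deg))
= 2.4247e-12 * 0.316726
= 7.6797e-13 m = 0.000768 nm
lambda' = 0.0733 + 0.000768
= 0.074068 nm

0.074068


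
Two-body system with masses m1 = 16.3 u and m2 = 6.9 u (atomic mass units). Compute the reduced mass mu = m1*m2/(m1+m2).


mu = m1 * m2 / (m1 + m2)
= 16.3 * 6.9 / (16.3 + 6.9)
= 112.47 / 23.2
= 4.8478 u

4.8478


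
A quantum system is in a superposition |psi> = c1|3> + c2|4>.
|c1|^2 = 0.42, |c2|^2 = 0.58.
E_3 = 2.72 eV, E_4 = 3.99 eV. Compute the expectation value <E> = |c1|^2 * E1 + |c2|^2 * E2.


<E> = |c1|^2 * E1 + |c2|^2 * E2
= 0.42 * 2.72 + 0.58 * 3.99
= 1.1424 + 2.3142
= 3.4566 eV

3.4566


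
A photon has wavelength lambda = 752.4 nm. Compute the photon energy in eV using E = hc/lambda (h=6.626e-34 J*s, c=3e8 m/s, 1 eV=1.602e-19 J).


E = hc / lambda
= (6.626e-34)(3e8) / (752.4e-9)
= 1.9878e-25 / 7.5240e-07
= 2.6419e-19 J
Converting to eV: 2.6419e-19 / 1.602e-19
= 1.6492 eV

1.6492


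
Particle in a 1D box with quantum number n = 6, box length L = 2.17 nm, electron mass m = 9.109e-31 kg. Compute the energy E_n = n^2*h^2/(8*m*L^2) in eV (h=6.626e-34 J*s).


E = n^2 * h^2 / (8 * m * L^2)
= 6^2 * (6.626e-34)^2 / (8 * 9.109e-31 * (2.17e-9)^2)
= 36 * 4.3904e-67 / (8 * 9.109e-31 * 4.7089e-18)
= 4.6060e-19 J
= 2.8752 eV

2.8752


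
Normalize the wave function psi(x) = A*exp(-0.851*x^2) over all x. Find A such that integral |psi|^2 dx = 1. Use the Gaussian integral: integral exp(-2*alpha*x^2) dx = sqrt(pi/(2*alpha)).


integral |psi|^2 dx = A^2 * sqrt(pi/(2*alpha)) = 1
A^2 = sqrt(2*alpha/pi)
= sqrt(2 * 0.851 / pi)
= 0.736046
A = sqrt(0.736046)
= 0.8579

0.8579


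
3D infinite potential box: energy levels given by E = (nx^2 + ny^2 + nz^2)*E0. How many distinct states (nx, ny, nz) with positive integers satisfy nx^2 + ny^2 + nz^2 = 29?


Enumerate all (nx, ny, nz) with nx^2 + ny^2 + nz^2 = 29:
(2,3,4)
(2,4,3)
(3,2,4)
(3,4,2)
(4,2,3)
(4,3,2)
Total degeneracy = 6

6


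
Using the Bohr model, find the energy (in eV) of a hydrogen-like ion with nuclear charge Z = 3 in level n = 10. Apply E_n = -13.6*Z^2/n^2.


E_n = -13.6 * Z^2 / n^2
= -13.6 * 3^2 / 10^2
= -13.6 * 9 / 100
= -1.224 eV

-1.224


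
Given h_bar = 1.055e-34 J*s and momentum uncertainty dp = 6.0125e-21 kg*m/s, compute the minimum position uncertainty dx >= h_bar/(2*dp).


dx = h_bar / (2 * dp)
= 1.055e-34 / (2 * 6.0125e-21)
= 1.055e-34 / 1.2025e-20
= 8.7734e-15 m

8.7734e-15


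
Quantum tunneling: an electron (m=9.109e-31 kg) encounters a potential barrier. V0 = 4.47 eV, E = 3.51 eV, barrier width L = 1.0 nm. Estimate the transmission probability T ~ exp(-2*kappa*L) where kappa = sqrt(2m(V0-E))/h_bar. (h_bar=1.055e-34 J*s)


V0 - E = 0.96 eV = 1.5379e-19 J
kappa = sqrt(2 * m * (V0-E)) / h_bar
= sqrt(2 * 9.109e-31 * 1.5379e-19) / 1.055e-34
= 5.0172e+09 /m
2*kappa*L = 2 * 5.0172e+09 * 1.0e-9
= 10.0345
T = exp(-10.0345) = 4.386134e-05

4.386134e-05


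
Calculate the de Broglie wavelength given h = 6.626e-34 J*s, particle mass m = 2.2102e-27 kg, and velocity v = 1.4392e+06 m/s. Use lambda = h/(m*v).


lambda = h / (m * v)
= 6.626e-34 / (2.2102e-27 * 1.4392e+06)
= 6.626e-34 / 3.1809e-21
= 2.0830e-13 m

2.0830e-13


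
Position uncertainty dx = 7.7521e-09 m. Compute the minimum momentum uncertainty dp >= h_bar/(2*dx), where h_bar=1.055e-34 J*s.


dp = h_bar / (2 * dx)
= 1.055e-34 / (2 * 7.7521e-09)
= 1.055e-34 / 1.5504e-08
= 6.8046e-27 kg*m/s

6.8046e-27


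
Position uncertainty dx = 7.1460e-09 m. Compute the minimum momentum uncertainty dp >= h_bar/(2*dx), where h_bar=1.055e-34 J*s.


dp = h_bar / (2 * dx)
= 1.055e-34 / (2 * 7.1460e-09)
= 1.055e-34 / 1.4292e-08
= 7.3818e-27 kg*m/s

7.3818e-27


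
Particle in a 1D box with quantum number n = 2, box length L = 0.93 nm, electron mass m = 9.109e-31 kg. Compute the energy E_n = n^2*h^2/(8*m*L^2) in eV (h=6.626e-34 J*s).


E = n^2 * h^2 / (8 * m * L^2)
= 2^2 * (6.626e-34)^2 / (8 * 9.109e-31 * (0.93e-9)^2)
= 4 * 4.3904e-67 / (8 * 9.109e-31 * 8.6490e-19)
= 2.7864e-19 J
= 1.7393 eV

1.7393


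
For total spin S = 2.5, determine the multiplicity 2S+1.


Spin multiplicity = 2S + 1
= 2 * 2.5 + 1
= 5.0 + 1
= 6

6


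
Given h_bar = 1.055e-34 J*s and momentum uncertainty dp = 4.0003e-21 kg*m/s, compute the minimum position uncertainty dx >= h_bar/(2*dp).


dx = h_bar / (2 * dp)
= 1.055e-34 / (2 * 4.0003e-21)
= 1.055e-34 / 8.0006e-21
= 1.3187e-14 m

1.3187e-14


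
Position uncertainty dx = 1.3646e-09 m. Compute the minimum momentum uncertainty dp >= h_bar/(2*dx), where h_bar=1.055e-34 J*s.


dp = h_bar / (2 * dx)
= 1.055e-34 / (2 * 1.3646e-09)
= 1.055e-34 / 2.7292e-09
= 3.8656e-26 kg*m/s

3.8656e-26


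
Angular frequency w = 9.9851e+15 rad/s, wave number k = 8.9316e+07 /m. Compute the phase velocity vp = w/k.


vp = w / k
= 9.9851e+15 / 8.9316e+07
= 1.1180e+08 m/s

1.1180e+08


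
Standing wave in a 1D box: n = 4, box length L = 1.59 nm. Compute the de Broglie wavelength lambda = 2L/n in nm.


lambda = 2L / n
= 2 * 1.59 / 4
= 3.18 / 4
= 0.795 nm

0.795


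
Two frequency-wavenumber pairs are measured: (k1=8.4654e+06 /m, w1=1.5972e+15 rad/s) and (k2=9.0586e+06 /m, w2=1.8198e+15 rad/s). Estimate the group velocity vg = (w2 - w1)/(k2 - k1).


vg = (w2 - w1) / (k2 - k1)
= (1.8198e+15 - 1.5972e+15) / (9.0586e+06 - 8.4654e+06)
= 2.2260e+14 / 5.9320e+05
= 3.7525e+08 m/s

3.7525e+08


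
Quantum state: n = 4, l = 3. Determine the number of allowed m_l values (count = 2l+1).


m_l ranges from -l to +l in integer steps
So m_l goes from -3 to +3
Count = 2l + 1 = 2*3 + 1
= 7

7


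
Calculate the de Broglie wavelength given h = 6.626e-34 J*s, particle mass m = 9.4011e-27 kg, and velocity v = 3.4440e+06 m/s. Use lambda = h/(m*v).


lambda = h / (m * v)
= 6.626e-34 / (9.4011e-27 * 3.4440e+06)
= 6.626e-34 / 3.2377e-20
= 2.0465e-14 m

2.0465e-14


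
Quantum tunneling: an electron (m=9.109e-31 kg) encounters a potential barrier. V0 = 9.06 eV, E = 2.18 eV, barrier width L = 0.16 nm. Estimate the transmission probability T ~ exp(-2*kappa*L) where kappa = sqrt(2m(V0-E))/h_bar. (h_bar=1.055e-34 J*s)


V0 - E = 6.88 eV = 1.1022e-18 J
kappa = sqrt(2 * m * (V0-E)) / h_bar
= sqrt(2 * 9.109e-31 * 1.1022e-18) / 1.055e-34
= 1.3431e+10 /m
2*kappa*L = 2 * 1.3431e+10 * 0.16e-9
= 4.2981
T = exp(-4.2981) = 1.359479e-02

1.359479e-02


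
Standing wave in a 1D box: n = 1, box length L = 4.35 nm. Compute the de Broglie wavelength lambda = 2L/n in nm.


lambda = 2L / n
= 2 * 4.35 / 1
= 8.7 / 1
= 8.7 nm

8.7


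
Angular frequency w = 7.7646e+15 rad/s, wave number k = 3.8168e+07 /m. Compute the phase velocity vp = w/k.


vp = w / k
= 7.7646e+15 / 3.8168e+07
= 2.0343e+08 m/s

2.0343e+08


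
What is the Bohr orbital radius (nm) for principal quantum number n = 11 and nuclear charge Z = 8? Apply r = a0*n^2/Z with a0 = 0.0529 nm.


r = a0 * n^2 / Z
= 0.0529 * 11^2 / 8
= 0.0529 * 121 / 8
= 0.8001 nm

0.8001


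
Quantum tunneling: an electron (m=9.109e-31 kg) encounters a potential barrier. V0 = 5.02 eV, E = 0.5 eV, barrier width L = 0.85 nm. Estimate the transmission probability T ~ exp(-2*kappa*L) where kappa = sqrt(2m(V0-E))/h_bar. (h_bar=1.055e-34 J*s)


V0 - E = 4.52 eV = 7.2410e-19 J
kappa = sqrt(2 * m * (V0-E)) / h_bar
= sqrt(2 * 9.109e-31 * 7.2410e-19) / 1.055e-34
= 1.0887e+10 /m
2*kappa*L = 2 * 1.0887e+10 * 0.85e-9
= 18.5075
T = exp(-18.5075) = 9.168613e-09

9.168613e-09


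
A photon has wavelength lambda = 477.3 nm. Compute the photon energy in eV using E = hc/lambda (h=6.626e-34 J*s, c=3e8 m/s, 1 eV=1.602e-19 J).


E = hc / lambda
= (6.626e-34)(3e8) / (477.3e-9)
= 1.9878e-25 / 4.7730e-07
= 4.1647e-19 J
Converting to eV: 4.1647e-19 / 1.602e-19
= 2.5997 eV

2.5997


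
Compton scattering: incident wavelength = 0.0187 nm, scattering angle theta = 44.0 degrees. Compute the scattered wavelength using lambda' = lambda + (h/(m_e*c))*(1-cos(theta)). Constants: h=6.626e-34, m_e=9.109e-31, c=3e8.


Compton wavelength: h/(m_e*c) = 2.4247e-12 m
d_lambda = 2.4247e-12 * (1 - cos(44.0 deg))
= 2.4247e-12 * 0.28066
= 6.8052e-13 m = 0.000681 nm
lambda' = 0.0187 + 0.000681
= 0.019381 nm

0.019381


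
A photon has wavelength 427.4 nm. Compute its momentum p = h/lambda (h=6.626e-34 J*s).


p = h / lambda
= 6.626e-34 / (427.4e-9)
= 6.626e-34 / 4.2740e-07
= 1.5503e-27 kg*m/s

1.5503e-27


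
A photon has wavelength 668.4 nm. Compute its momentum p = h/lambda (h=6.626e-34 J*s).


p = h / lambda
= 6.626e-34 / (668.4e-9)
= 6.626e-34 / 6.6840e-07
= 9.9132e-28 kg*m/s

9.9132e-28


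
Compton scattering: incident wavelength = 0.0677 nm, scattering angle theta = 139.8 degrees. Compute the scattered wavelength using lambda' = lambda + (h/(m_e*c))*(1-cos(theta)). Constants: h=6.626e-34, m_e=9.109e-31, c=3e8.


Compton wavelength: h/(m_e*c) = 2.4247e-12 m
d_lambda = 2.4247e-12 * (1 - cos(139.8 deg))
= 2.4247e-12 * 1.763796
= 4.2767e-12 m = 0.004277 nm
lambda' = 0.0677 + 0.004277
= 0.071977 nm

0.071977


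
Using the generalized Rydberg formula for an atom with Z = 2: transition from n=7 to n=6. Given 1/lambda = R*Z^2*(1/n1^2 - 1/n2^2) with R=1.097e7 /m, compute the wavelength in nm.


1/lambda = R * Z^2 * (1/n1^2 - 1/n2^2)
= 1.097e7 * 2^2 * (1/6^2 - 1/7^2)
= 1.097e7 * 4 * (0.027778 - 0.020408)
= 3.2338e+05 /m
lambda = 1 / 3.2338e+05
= 3092.3498 nm

3092.3498


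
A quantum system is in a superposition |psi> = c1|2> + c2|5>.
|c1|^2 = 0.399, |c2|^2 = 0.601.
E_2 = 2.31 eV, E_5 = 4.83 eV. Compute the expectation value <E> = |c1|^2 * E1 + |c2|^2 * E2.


<E> = |c1|^2 * E1 + |c2|^2 * E2
= 0.399 * 2.31 + 0.601 * 4.83
= 0.9217 + 2.9028
= 3.8245 eV

3.8245


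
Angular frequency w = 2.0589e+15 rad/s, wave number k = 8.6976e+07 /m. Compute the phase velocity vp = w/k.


vp = w / k
= 2.0589e+15 / 8.6976e+07
= 2.3672e+07 m/s

2.3672e+07


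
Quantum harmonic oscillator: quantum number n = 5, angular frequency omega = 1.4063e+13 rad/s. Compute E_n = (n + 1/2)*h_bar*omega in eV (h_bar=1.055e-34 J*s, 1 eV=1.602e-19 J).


E = (n + 1/2) * h_bar * omega
= (5 + 0.5) * 1.055e-34 * 1.4063e+13
= 5.5 * 1.4836e-21
= 8.1601e-21 J
= 0.0509 eV

0.0509


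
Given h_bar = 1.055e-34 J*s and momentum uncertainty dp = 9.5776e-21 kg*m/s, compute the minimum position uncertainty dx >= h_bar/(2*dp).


dx = h_bar / (2 * dp)
= 1.055e-34 / (2 * 9.5776e-21)
= 1.055e-34 / 1.9155e-20
= 5.5076e-15 m

5.5076e-15


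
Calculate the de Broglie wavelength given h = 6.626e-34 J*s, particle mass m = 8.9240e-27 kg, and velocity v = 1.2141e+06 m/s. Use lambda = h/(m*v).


lambda = h / (m * v)
= 6.626e-34 / (8.9240e-27 * 1.2141e+06)
= 6.626e-34 / 1.0835e-20
= 6.1156e-14 m

6.1156e-14


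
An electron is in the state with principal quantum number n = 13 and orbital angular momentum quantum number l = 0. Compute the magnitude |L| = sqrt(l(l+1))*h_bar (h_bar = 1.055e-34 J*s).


L = sqrt(l*(l+1)) * h_bar
= sqrt(0 * 1) * 1.055e-34
= sqrt(0) * 1.055e-34
= 0.0 * 1.055e-34
= 0.0000e+00 J*s

0.0000e+00


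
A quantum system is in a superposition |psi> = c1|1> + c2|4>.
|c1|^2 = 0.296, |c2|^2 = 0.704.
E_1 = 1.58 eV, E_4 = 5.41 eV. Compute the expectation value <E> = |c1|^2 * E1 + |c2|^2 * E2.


<E> = |c1|^2 * E1 + |c2|^2 * E2
= 0.296 * 1.58 + 0.704 * 5.41
= 0.4677 + 3.8086
= 4.2763 eV

4.2763


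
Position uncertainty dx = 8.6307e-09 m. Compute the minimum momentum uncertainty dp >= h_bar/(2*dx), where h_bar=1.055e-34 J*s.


dp = h_bar / (2 * dx)
= 1.055e-34 / (2 * 8.6307e-09)
= 1.055e-34 / 1.7261e-08
= 6.1119e-27 kg*m/s

6.1119e-27


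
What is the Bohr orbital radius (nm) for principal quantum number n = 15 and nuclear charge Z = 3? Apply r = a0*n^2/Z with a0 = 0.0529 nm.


r = a0 * n^2 / Z
= 0.0529 * 15^2 / 3
= 0.0529 * 225 / 3
= 3.9675 nm

3.9675


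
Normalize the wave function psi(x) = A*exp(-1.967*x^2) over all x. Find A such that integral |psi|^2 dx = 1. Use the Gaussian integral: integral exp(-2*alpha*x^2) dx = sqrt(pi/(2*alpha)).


integral |psi|^2 dx = A^2 * sqrt(pi/(2*alpha)) = 1
A^2 = sqrt(2*alpha/pi)
= sqrt(2 * 1.967 / pi)
= 1.119031
A = sqrt(1.119031)
= 1.0578

1.0578


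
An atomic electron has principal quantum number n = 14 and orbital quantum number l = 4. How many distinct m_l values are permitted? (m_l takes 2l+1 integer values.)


m_l ranges from -l to +l in integer steps
So m_l goes from -4 to +4
Count = 2l + 1 = 2*4 + 1
= 9

9
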